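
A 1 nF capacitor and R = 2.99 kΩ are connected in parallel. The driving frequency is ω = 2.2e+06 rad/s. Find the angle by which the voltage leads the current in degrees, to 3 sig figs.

X_C = 1/(ωC) = 455 Ω
Parallel: admittances add. Y = 1/R + jωC
Y = (0.000334 + j0.00220) S
|Y| = 0.00223 S → |Z| = 1/|Y| = 449 Ω, ∠Z = −∠Y = -81.4°

-81.4°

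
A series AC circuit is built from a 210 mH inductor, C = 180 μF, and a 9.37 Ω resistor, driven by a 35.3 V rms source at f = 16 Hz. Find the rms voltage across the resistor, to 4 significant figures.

ω = 2πf = 100.5 rad/s
X_L = ωL = 21.11 Ω
X_C = 1/(ωC) = 55.26 Ω
Net reactance X = X_L − X_C = -34.15 Ω
Z = 9.370 − j34.15 Ω
|Z| = √(9.370² + 34.15²) = 35.41 Ω
I = V/|Z| = 996.8 mA
V_R = I·|Z_R| = 0.9968 × 9.370 = 9.340 V

9.340 V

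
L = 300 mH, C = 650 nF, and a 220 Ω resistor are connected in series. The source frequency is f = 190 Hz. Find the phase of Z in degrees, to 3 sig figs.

-76.7°

ω = 2πf = 1194 rad/s
X_L = ωL = 358 Ω
X_C = 1/(ωC) = 1290 Ω
Net reactance X = X_L − X_C = -931 Ω
Z = 220 − j931 Ω
|Z| = √(220² + 931²) = 956 Ω
∠Z = arctan(-931/220) = -76.7°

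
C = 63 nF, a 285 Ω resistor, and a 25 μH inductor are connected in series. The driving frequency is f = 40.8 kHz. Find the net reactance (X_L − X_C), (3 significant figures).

-55.5 Ω

ω = 2πf = 256400 rad/s
X_L = ωL = 6.41 Ω
X_C = 1/(ωC) = 61.9 Ω
X = 6.41 − 61.9 = -55.5 Ω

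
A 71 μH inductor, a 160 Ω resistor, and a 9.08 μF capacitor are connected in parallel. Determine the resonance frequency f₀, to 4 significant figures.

6.268 kHz

ω₀ = 1/√(LC) = 1/√(7.1e-05 × 9.08e-06) = 39380 rad/s
f₀ = ω₀/(2π) = 6.268 kHz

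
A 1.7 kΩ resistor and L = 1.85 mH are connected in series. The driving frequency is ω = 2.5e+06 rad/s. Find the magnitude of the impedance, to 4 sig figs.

X_L = ωL = 4625 Ω
Z = 1700 + j4625 Ω
|Z| = √(1700² + 4625²) = 4928 Ω

4928 Ω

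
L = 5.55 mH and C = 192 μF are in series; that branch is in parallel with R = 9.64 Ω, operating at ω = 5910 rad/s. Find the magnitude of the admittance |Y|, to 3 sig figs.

108 mS

X_L = ωL = 32.8 Ω
X_C = 1/(ωC) = 0.881 Ω
Branch 1: Z₁ = R = 9.64 Ω
Branch 2 (series LC): Z₂ = j(X_L − X_C) = j31.9 Ω
Parallel: Z = Z₁Z₂/(Z₁+Z₂), |Z| = 9.23 Ω, ∠Z = 16.8°
|Y| = 1/|Z| = 108 mS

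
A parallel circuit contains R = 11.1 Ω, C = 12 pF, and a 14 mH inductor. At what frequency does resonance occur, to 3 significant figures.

388 kHz

ω₀ = 1/√(LC) = 1/√(0.014 × 1.2e-11) = 2.44e+06 rad/s
f₀ = ω₀/(2π) = 388 kHz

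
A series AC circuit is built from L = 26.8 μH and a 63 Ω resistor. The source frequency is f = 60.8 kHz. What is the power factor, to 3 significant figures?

0.987

ω = 2πf = 382000 rad/s
X_L = ωL = 10.2 Ω
Z = 63.0 + j10.2 Ω
|Z| = √(63.0² + 10.2²) = 63.8 Ω
∠Z = arctan(10.2/63.0) = 9.23°
cos φ = cos(9.23°) = 0.987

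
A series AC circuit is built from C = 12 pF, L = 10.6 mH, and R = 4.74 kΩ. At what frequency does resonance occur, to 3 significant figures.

ω₀ = 1/√(LC) = 1/√(0.0106 × 1.2e-11) = 2.804e+06 rad/s
f₀ = ω₀/(2π) = 446 kHz

446 kHz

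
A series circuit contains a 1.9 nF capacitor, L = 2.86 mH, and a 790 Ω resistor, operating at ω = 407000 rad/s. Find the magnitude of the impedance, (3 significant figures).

800 Ω

X_L = ωL = 1160 Ω
X_C = 1/(ωC) = 1290 Ω
Net reactance X = X_L − X_C = -129 Ω
Z = 790 − j129 Ω
|Z| = √(790² + 129²) = 800 Ω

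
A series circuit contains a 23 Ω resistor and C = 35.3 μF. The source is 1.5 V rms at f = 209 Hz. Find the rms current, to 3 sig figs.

47.6 mA

ω = 2πf = 1313 rad/s
X_C = 1/(ωC) = 21.6 Ω
Z = 23.0 − j21.6 Ω
|Z| = √(23.0² + 21.6²) = 31.5 Ω
I = V/|Z| = 1.5/31.5 = 47.6 mA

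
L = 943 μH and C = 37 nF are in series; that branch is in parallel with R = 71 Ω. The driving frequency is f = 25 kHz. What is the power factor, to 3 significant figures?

ω = 2πf = 157100 rad/s
X_L = ωL = 148 Ω
X_C = 1/(ωC) = 172 Ω
Branch 1: Z₁ = R = 71.0 Ω
Branch 2 (series LC): Z₂ = j(X_L − X_C) = −j23.9 Ω
Parallel: Z = Z₁Z₂/(Z₁+Z₂), |Z| = 22.7 Ω, ∠Z = -71.4°
cos φ = cos(-71.4°) = 0.319

0.319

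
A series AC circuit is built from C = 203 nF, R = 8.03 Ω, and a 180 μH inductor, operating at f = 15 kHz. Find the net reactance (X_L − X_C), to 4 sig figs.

ω = 2πf = 94250 rad/s
X_L = ωL = 16.96 Ω
X_C = 1/(ωC) = 52.27 Ω
X = 16.96 − 52.27 = -35.30 Ω

-35.30 Ω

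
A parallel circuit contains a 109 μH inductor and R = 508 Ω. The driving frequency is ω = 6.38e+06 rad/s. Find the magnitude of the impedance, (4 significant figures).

410.2 Ω

X_L = ωL = 695.4 Ω
Parallel: admittances add. Y = 1/R + 1/(jωL)
Y = (0.001969 − j0.001438) S
|Y| = 0.002438 S → |Z| = 1/|Y| = 410.2 Ω, ∠Z = −∠Y = 36.15°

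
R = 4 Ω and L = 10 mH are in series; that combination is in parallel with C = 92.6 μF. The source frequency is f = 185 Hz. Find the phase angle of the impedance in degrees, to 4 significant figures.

-49.25°

ω = 2πf = 1162 rad/s
X_L = ωL = 11.62 Ω
X_C = 1/(ωC) = 9.290 Ω
Branch 1 (R+jX_L): Z₁ = 4.000 + j11.62 Ω, |Z₁| = 12.29 Ω
Branch 2 (−jX_C): Z₂ = −j9.290 Ω
Parallel: Z = Z₁Z₂/(Z₁+Z₂), |Z| = 24.66 Ω, ∠Z = -49.25°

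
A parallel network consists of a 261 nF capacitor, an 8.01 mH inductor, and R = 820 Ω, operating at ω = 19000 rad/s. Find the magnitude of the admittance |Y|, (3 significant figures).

X_L = ωL = 152 Ω
X_C = 1/(ωC) = 202 Ω
Parallel: admittances add. Y = 1/R + 1/(jωL) + jωC
Y = (0.00122 − j0.00161) S
|Y| = 0.00202 S → |Z| = 1/|Y| = 495 Ω, ∠Z = −∠Y = 52.9°

2.02 mS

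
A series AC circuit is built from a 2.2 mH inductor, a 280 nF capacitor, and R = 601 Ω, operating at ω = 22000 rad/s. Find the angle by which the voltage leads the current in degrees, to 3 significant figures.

-10.7°

X_L = ωL = 48.4 Ω
X_C = 1/(ωC) = 162 Ω
Net reactance X = X_L − X_C = -114 Ω
Z = 601 − j114 Ω
|Z| = √(601² + 114²) = 612 Ω
∠Z = arctan(-114/601) = -10.7°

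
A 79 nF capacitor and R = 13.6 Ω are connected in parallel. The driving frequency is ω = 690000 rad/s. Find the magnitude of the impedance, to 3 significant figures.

X_C = 1/(ωC) = 18.3 Ω
Parallel: admittances add. Y = 1/R + jωC
Y = (0.0735 + j0.0545) S
|Y| = 0.0915 S → |Z| = 1/|Y| = 10.9 Ω, ∠Z = −∠Y = -36.6°

10.9 Ω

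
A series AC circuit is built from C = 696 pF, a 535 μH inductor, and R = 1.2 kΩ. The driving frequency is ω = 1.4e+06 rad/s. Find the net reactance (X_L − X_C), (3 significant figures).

-277 Ω

X_L = ωL = 749 Ω
X_C = 1/(ωC) = 1030 Ω
X = 749 − 1030 = -277 Ω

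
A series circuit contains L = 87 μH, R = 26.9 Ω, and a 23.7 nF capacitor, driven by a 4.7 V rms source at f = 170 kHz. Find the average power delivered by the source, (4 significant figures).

166.1 mW

ω = 2πf = 1.068e+06 rad/s
X_L = ωL = 92.93 Ω
X_C = 1/(ωC) = 39.50 Ω
Net reactance X = X_L − X_C = 53.43 Ω
Z = 26.90 + j53.43 Ω
|Z| = √(26.90² + 53.43²) = 59.82 Ω
∠Z = arctan(53.43/26.90) = 63.27°
I = V/|Z| = 78.57 mA
P = VI cos φ = 4.7 × 0.07857 × cos(63.27°) = 166.1 mW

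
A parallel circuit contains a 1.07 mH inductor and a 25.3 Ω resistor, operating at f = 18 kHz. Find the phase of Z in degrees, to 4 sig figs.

ω = 2πf = 113100 rad/s
X_L = ωL = 121.0 Ω
Parallel: admittances add. Y = 1/R + 1/(jωL)
Y = (0.03953 − j0.008263) S
|Y| = 0.04038 S → |Z| = 1/|Y| = 24.76 Ω, ∠Z = −∠Y = 11.81°

11.81°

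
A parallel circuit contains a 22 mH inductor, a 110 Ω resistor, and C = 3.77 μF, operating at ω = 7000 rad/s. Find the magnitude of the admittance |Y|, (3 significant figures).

21.9 mS

X_L = ωL = 154 Ω
X_C = 1/(ωC) = 37.9 Ω
Parallel: admittances add. Y = 1/R + 1/(jωL) + jωC
Y = (0.00909 + j0.0199) S
|Y| = 0.0219 S → |Z| = 1/|Y| = 45.7 Ω, ∠Z = −∠Y = -65.4°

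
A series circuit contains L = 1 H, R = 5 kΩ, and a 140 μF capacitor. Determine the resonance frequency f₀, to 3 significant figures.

13.5 Hz

ω₀ = 1/√(LC) = 1/√(1 × 0.00014) = 84.52 rad/s
f₀ = ω₀/(2π) = 13.5 Hz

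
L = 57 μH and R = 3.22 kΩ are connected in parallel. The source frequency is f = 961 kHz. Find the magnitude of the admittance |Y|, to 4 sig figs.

ω = 2πf = 6.038e+06 rad/s
X_L = ωL = 344.2 Ω
Parallel: admittances add. Y = 1/R + 1/(jωL)
Y = (0.0003106 − j0.002906) S
|Y| = 0.002922 S → |Z| = 1/|Y| = 342.2 Ω, ∠Z = −∠Y = 83.90°

2.922 mS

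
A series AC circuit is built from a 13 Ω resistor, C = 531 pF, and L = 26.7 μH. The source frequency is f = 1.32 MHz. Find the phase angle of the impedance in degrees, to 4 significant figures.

ω = 2πf = 8.294e+06 rad/s
X_L = ωL = 221.4 Ω
X_C = 1/(ωC) = 227.1 Ω
Net reactance X = X_L − X_C = -5.621 Ω
Z = 13.00 − j5.621 Ω
|Z| = √(13.00² + 5.621²) = 14.16 Ω
∠Z = arctan(-5.621/13.00) = -23.38°

-23.38°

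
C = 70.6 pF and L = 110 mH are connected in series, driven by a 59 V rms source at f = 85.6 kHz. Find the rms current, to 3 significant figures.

ω = 2πf = 537800 rad/s
X_L = ωL = 59200 Ω
X_C = 1/(ωC) = 26300 Ω
Net reactance X = X_L − X_C = 32800 Ω
Z = j32800 Ω
|Z| = √(0² + 32800²) = 32800 Ω
I = V/|Z| = 59/32800 = 1.80 mA

1.80 mA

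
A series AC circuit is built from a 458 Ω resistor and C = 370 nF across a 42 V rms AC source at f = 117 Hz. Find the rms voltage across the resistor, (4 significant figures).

5.192 V

ω = 2πf = 735.1 rad/s
X_C = 1/(ωC) = 3676 Ω
Z = 458.0 − j3676 Ω
|Z| = √(458.0² + 3676²) = 3705 Ω
I = V/|Z| = 11.34 mA
V_R = I·|Z_R| = 0.01134 × 458.0 = 5.192 V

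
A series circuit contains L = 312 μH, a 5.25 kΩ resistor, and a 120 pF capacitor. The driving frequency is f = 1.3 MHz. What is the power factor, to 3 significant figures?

ω = 2πf = 8.168e+06 rad/s
X_L = ωL = 2550 Ω
X_C = 1/(ωC) = 1020 Ω
Net reactance X = X_L − X_C = 1530 Ω
Z = 5250 + j1530 Ω
|Z| = √(5250² + 1530²) = 5470 Ω
∠Z = arctan(1530/5250) = 16.2°
cos φ = cos(16.2°) = 0.960

0.960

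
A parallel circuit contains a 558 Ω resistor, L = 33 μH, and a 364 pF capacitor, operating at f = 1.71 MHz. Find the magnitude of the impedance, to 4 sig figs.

ω = 2πf = 1.074e+07 rad/s
X_L = ωL = 354.6 Ω
X_C = 1/(ωC) = 255.7 Ω
Parallel: admittances add. Y = 1/R + 1/(jωL) + jωC
Y = (0.001792 + j0.001091) S
|Y| = 0.002098 S → |Z| = 1/|Y| = 476.7 Ω, ∠Z = −∠Y = -31.32°

476.7 Ω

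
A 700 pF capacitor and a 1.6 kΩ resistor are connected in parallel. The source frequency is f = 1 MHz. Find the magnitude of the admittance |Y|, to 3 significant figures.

4.44 mS

ω = 2πf = 6.283e+06 rad/s
X_C = 1/(ωC) = 227 Ω
Parallel: admittances add. Y = 1/R + jωC
Y = (0.000625 + j0.00440) S
|Y| = 0.00444 S → |Z| = 1/|Y| = 225 Ω, ∠Z = −∠Y = -81.9°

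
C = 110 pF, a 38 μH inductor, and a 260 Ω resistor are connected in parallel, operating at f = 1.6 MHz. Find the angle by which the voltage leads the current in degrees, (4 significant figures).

ω = 2πf = 1.005e+07 rad/s
X_L = ωL = 382.0 Ω
X_C = 1/(ωC) = 904.3 Ω
Parallel: admittances add. Y = 1/R + 1/(jωL) + jωC
Y = (0.003846 − j0.001512) S
|Y| = 0.004133 S → |Z| = 1/|Y| = 242.0 Ω, ∠Z = −∠Y = 21.46°

21.46°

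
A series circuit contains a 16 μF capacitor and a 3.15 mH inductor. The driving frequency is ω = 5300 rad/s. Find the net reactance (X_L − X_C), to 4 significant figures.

X_L = ωL = 16.70 Ω
X_C = 1/(ωC) = 11.79 Ω
X = 16.70 − 11.79 = 4.903 Ω

4.903 Ω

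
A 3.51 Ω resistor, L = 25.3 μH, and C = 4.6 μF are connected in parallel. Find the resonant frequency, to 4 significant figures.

14.75 kHz

ω₀ = 1/√(LC) = 1/√(2.53e-05 × 4.6e-06) = 92700 rad/s
f₀ = ω₀/(2π) = 14.75 kHz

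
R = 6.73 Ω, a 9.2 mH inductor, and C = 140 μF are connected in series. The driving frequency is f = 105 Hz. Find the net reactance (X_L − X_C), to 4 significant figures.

-4.757 Ω

ω = 2πf = 659.7 rad/s
X_L = ωL = 6.070 Ω
X_C = 1/(ωC) = 10.83 Ω
X = 6.070 − 10.83 = -4.757 Ω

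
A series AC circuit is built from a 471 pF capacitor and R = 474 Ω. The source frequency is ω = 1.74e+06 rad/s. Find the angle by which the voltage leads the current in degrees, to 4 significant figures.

X_C = 1/(ωC) = 1220 Ω
Z = 474.0 − j1220 Ω
|Z| = √(474.0² + 1220²) = 1309 Ω
∠Z = arctan(-1220/474.0) = -68.77°

-68.77°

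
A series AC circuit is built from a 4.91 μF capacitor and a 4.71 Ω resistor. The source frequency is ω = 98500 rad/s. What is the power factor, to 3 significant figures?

0.916

X_C = 1/(ωC) = 2.07 Ω
Z = 4.71 − j2.07 Ω
|Z| = √(4.71² + 2.07²) = 5.14 Ω
∠Z = arctan(-2.07/4.71) = -23.7°
cos φ = cos(-23.7°) = 0.916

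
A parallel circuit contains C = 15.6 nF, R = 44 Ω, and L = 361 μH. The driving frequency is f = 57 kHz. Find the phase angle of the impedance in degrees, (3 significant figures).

5.40°

ω = 2πf = 358100 rad/s
X_L = ωL = 129 Ω
X_C = 1/(ωC) = 179 Ω
Parallel: admittances add. Y = 1/R + 1/(jωL) + jωC
Y = (0.0227 − j0.00215) S
|Y| = 0.0228 S → |Z| = 1/|Y| = 43.8 Ω, ∠Z = −∠Y = 5.40°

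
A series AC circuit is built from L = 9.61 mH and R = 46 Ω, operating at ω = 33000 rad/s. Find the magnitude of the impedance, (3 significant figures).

320 Ω

X_L = ωL = 317 Ω
Z = 46.0 + j317 Ω
|Z| = √(46.0² + 317²) = 320 Ω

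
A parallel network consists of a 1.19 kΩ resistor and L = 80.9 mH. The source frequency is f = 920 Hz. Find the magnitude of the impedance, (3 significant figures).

435 Ω

ω = 2πf = 5781 rad/s
X_L = ωL = 468 Ω
Parallel: admittances add. Y = 1/R + 1/(jωL)
Y = (0.000840 − j0.00214) S
|Y| = 0.00230 S → |Z| = 1/|Y| = 435 Ω, ∠Z = −∠Y = 68.5°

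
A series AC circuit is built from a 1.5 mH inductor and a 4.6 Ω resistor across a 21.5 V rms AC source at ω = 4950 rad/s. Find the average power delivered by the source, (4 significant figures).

X_L = ωL = 7.425 Ω
Z = 4.600 + j7.425 Ω
|Z| = √(4.600² + 7.425²) = 8.734 Ω
∠Z = arctan(7.425/4.600) = 58.22°
I = V/|Z| = 2.462 A
P = VI cos φ = 21.5 × 2.462 × cos(58.22°) = 27.87 W

27.87 W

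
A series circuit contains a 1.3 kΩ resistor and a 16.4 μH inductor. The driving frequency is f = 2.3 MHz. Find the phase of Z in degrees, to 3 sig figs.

ω = 2πf = 1.445e+07 rad/s
X_L = ωL = 237 Ω
Z = 1300 + j237 Ω
|Z| = √(1300² + 237²) = 1320 Ω
∠Z = arctan(237/1300) = 10.3°

10.3°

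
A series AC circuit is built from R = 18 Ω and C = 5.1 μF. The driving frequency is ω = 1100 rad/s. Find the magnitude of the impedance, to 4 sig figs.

X_C = 1/(ωC) = 178.3 Ω
Z = 18.00 − j178.3 Ω
|Z| = √(18.00² + 178.3²) = 179.2 Ω

179.2 Ω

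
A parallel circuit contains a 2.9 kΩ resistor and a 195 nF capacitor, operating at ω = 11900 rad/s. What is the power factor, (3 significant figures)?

0.147

X_C = 1/(ωC) = 431 Ω
Parallel: admittances add. Y = 1/R + jωC
Y = (0.000345 + j0.00232) S
|Y| = 0.00235 S → |Z| = 1/|Y| = 426 Ω, ∠Z = −∠Y = -81.5°
cos φ = cos(-81.5°) = 0.147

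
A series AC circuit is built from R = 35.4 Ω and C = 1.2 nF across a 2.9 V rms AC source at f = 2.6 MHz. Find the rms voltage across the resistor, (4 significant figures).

ω = 2πf = 1.634e+07 rad/s
X_C = 1/(ωC) = 51.01 Ω
Z = 35.40 − j51.01 Ω
|Z| = √(35.40² + 51.01²) = 62.09 Ω
I = V/|Z| = 46.71 mA
V_R = I·|Z_R| = 0.04671 × 35.40 = 1.653 V

1.653 V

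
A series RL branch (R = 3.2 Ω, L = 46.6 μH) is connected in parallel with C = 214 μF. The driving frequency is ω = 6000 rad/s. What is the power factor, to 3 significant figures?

0.240

X_L = ωL = 0.280 Ω
X_C = 1/(ωC) = 0.779 Ω
Branch 1 (R+jX_L): Z₁ = 3.20 + j0.280 Ω, |Z₁| = 3.21 Ω
Branch 2 (−jX_C): Z₂ = −j0.779 Ω
Parallel: Z = Z₁Z₂/(Z₁+Z₂), |Z| = 0.772 Ω, ∠Z = -76.1°
cos φ = cos(-76.1°) = 0.240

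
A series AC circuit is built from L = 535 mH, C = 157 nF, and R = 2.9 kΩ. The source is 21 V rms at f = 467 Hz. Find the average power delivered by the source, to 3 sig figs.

146 mW

ω = 2πf = 2934 rad/s
X_L = ωL = 1570 Ω
X_C = 1/(ωC) = 2170 Ω
Net reactance X = X_L − X_C = -601 Ω
Z = 2900 − j601 Ω
|Z| = √(2900² + 601²) = 2960 Ω
∠Z = arctan(-601/2900) = -11.7°
I = V/|Z| = 7.09 mA
P = VI cos φ = 21 × 0.00709 × cos(-11.7°) = 146 mW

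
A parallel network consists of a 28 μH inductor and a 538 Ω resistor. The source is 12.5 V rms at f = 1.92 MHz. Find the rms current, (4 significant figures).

43.70 mA

ω = 2πf = 1.206e+07 rad/s
X_L = ωL = 337.8 Ω
Parallel: admittances add. Y = 1/R + 1/(jωL)
Y = (0.001859 − j0.002960) S
|Y| = 0.003496 S → |Z| = 1/|Y| = 286.1 Ω, ∠Z = −∠Y = 57.88°
I = V/|Z| = 12.5/286.1 = 43.70 mA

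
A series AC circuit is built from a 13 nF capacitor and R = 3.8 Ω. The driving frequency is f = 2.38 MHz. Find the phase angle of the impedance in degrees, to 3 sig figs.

-53.5°

ω = 2πf = 1.495e+07 rad/s
X_C = 1/(ωC) = 5.14 Ω
Z = 3.80 − j5.14 Ω
|Z| = √(3.80² + 5.14²) = 6.40 Ω
∠Z = arctan(-5.14/3.80) = -53.5°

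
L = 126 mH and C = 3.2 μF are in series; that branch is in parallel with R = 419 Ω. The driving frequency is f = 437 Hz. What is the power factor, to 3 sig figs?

ω = 2πf = 2746 rad/s
X_L = ωL = 346 Ω
X_C = 1/(ωC) = 114 Ω
Branch 1: Z₁ = R = 419 Ω
Branch 2 (series LC): Z₂ = j(X_L − X_C) = j232 Ω
Parallel: Z = Z₁Z₂/(Z₁+Z₂), |Z| = 203 Ω, ∠Z = 61.0°
cos φ = cos(61.0°) = 0.485

0.485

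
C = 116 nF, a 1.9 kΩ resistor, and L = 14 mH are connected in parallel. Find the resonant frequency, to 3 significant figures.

ω₀ = 1/√(LC) = 1/√(0.014 × 1.16e-07) = 24810 rad/s
f₀ = ω₀/(2π) = 3.95 kHz

3.95 kHz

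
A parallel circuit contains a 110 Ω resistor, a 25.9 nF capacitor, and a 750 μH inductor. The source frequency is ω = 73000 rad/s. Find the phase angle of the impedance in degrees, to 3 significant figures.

X_L = ωL = 54.8 Ω
X_C = 1/(ωC) = 529 Ω
Parallel: admittances add. Y = 1/R + 1/(jωL) + jωC
Y = (0.00909 − j0.0164) S
|Y| = 0.0187 S → |Z| = 1/|Y| = 53.4 Ω, ∠Z = −∠Y = 61.0°

61.0°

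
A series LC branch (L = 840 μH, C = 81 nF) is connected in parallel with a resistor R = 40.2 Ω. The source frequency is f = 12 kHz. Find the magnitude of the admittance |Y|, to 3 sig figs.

ω = 2πf = 75400 rad/s
X_L = ωL = 63.3 Ω
X_C = 1/(ωC) = 164 Ω
Branch 1: Z₁ = R = 40.2 Ω
Branch 2 (series LC): Z₂ = j(X_L − X_C) = −j100 Ω
Parallel: Z = Z₁Z₂/(Z₁+Z₂), |Z| = 37.3 Ω, ∠Z = -21.8°
|Y| = 1/|Z| = 26.8 mS

26.8 mS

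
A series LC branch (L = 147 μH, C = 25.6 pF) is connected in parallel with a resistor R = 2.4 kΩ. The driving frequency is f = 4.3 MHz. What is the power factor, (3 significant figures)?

0.725

ω = 2πf = 2.702e+07 rad/s
X_L = ωL = 3970 Ω
X_C = 1/(ωC) = 1450 Ω
Branch 1: Z₁ = R = 2400 Ω
Branch 2 (series LC): Z₂ = j(X_L − X_C) = j2530 Ω
Parallel: Z = Z₁Z₂/(Z₁+Z₂), |Z| = 1740 Ω, ∠Z = 43.5°
cos φ = cos(43.5°) = 0.725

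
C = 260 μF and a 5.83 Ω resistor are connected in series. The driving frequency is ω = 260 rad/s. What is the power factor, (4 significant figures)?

0.3667

X_C = 1/(ωC) = 14.79 Ω
Z = 5.830 − j14.79 Ω
|Z| = √(5.830² + 14.79²) = 15.90 Ω
∠Z = arctan(-14.79/5.830) = -68.49°
cos φ = cos(-68.49°) = 0.3667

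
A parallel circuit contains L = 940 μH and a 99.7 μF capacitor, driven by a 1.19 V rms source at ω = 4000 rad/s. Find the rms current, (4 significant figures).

158.1 mA

X_L = ωL = 3.760 Ω
X_C = 1/(ωC) = 2.508 Ω
Parallel: admittances add. Y = 1/(jωL) + jωC
Y = (0 + j0.1328) S
|Y| = 0.1328 S → |Z| = 1/|Y| = 7.528 Ω, ∠Z = −∠Y = -90.00°
I = V/|Z| = 1.19/7.528 = 158.1 mA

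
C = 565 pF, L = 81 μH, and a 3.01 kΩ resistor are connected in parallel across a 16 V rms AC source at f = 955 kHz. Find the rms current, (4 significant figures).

ω = 2πf = 6e+06 rad/s
X_L = ωL = 486.0 Ω
X_C = 1/(ωC) = 295.0 Ω
Parallel: admittances add. Y = 1/R + 1/(jωL) + jωC
Y = (0.0003322 + j0.001333) S
|Y| = 0.001374 S → |Z| = 1/|Y| = 728.0 Ω, ∠Z = −∠Y = -76.00°
I = V/|Z| = 16/728.0 = 21.98 mA

21.98 mA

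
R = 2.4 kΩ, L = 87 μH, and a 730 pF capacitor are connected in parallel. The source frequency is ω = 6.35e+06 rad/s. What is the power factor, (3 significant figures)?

X_L = ωL = 552 Ω
X_C = 1/(ωC) = 216 Ω
Parallel: admittances add. Y = 1/R + 1/(jωL) + jωC
Y = (0.000417 + j0.00283) S
|Y| = 0.00286 S → |Z| = 1/|Y| = 350 Ω, ∠Z = −∠Y = -81.6°
cos φ = cos(-81.6°) = 0.146

0.146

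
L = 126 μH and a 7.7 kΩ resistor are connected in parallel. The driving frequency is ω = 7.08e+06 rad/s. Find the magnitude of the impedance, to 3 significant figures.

X_L = ωL = 892 Ω
Parallel: admittances add. Y = 1/R + 1/(jωL)
Y = (0.000130 − j0.00112) S
|Y| = 0.00113 S → |Z| = 1/|Y| = 886 Ω, ∠Z = −∠Y = 83.4°

886 Ω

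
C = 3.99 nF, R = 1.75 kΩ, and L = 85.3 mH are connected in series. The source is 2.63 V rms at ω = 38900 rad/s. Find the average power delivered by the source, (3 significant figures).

944 μW

X_L = ωL = 3320 Ω
X_C = 1/(ωC) = 6440 Ω
Net reactance X = X_L − X_C = -3120 Ω
Z = 1750 − j3120 Ω
|Z| = √(1750² + 3120²) = 3580 Ω
∠Z = arctan(-3120/1750) = -60.7°
I = V/|Z| = 734 μA
P = VI cos φ = 2.63 × 0.000734 × cos(-60.7°) = 944 μW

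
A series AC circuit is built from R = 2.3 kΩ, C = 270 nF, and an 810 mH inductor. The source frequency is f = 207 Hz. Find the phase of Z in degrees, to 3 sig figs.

ω = 2πf = 1301 rad/s
X_L = ωL = 1050 Ω
X_C = 1/(ωC) = 2850 Ω
Net reactance X = X_L − X_C = -1790 Ω
Z = 2300 − j1790 Ω
|Z| = √(2300² + 1790²) = 2920 Ω
∠Z = arctan(-1790/2300) = -38.0°

-38.0°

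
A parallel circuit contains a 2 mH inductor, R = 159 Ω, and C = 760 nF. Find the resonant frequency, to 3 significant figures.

4.08 kHz

ω₀ = 1/√(LC) = 1/√(0.002 × 7.6e-07) = 25650 rad/s
f₀ = ω₀/(2π) = 4.08 kHz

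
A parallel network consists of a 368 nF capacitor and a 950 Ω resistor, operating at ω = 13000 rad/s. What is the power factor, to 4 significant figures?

X_C = 1/(ωC) = 209.0 Ω
Parallel: admittances add. Y = 1/R + jωC
Y = (0.001053 + j0.004784) S
|Y| = 0.004898 S → |Z| = 1/|Y| = 204.1 Ω, ∠Z = −∠Y = -77.59°
cos φ = cos(-77.59°) = 0.2149

0.2149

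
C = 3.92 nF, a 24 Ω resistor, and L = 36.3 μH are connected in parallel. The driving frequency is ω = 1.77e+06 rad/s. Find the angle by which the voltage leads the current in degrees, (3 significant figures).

11.7°

X_L = ωL = 64.3 Ω
X_C = 1/(ωC) = 144 Ω
Parallel: admittances add. Y = 1/R + 1/(jωL) + jωC
Y = (0.0417 − j0.00863) S
|Y| = 0.0426 S → |Z| = 1/|Y| = 23.5 Ω, ∠Z = −∠Y = 11.7°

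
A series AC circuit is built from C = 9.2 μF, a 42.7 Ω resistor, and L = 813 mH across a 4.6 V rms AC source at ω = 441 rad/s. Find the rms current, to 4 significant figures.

X_L = ωL = 358.5 Ω
X_C = 1/(ωC) = 246.5 Ω
Net reactance X = X_L − X_C = 112.1 Ω
Z = 42.70 + j112.1 Ω
|Z| = √(42.70² + 112.1²) = 119.9 Ω
I = V/|Z| = 4.6/119.9 = 38.36 mA

38.36 mA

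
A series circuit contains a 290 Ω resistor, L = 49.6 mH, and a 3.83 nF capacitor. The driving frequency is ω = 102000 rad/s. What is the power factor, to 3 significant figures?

0.115

X_L = ωL = 5060 Ω
X_C = 1/(ωC) = 2560 Ω
Net reactance X = X_L − X_C = 2500 Ω
Z = 290 + j2500 Ω
|Z| = √(290² + 2500²) = 2520 Ω
∠Z = arctan(2500/290) = 83.4°
cos φ = cos(83.4°) = 0.115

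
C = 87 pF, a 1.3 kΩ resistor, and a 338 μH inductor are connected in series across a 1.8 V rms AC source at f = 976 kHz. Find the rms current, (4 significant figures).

ω = 2πf = 6.132e+06 rad/s
X_L = ωL = 2073 Ω
X_C = 1/(ωC) = 1874 Ω
Net reactance X = X_L − X_C = 198.4 Ω
Z = 1300 + j198.4 Ω
|Z| = √(1300² + 198.4²) = 1315 Ω
I = V/|Z| = 1.8/1315 = 1.369 mA

1.369 mA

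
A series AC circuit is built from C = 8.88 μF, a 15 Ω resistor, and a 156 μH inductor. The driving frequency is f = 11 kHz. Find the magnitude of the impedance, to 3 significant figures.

ω = 2πf = 69120 rad/s
X_L = ωL = 10.8 Ω
X_C = 1/(ωC) = 1.63 Ω
Net reactance X = X_L − X_C = 9.15 Ω
Z = 15.0 + j9.15 Ω
|Z| = √(15.0² + 9.15²) = 17.6 Ω

17.6 Ω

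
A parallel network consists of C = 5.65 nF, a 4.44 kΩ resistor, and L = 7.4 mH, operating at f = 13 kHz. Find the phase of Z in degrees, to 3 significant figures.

79.3°

ω = 2πf = 81680 rad/s
X_L = ωL = 604 Ω
X_C = 1/(ωC) = 2170 Ω
Parallel: admittances add. Y = 1/R + 1/(jωL) + jωC
Y = (0.000225 − j0.00119) S
|Y| = 0.00121 S → |Z| = 1/|Y| = 824 Ω, ∠Z = −∠Y = 79.3°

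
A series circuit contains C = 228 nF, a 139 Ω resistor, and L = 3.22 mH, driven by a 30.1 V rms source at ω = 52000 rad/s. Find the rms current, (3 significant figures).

186 mA

X_L = ωL = 167 Ω
X_C = 1/(ωC) = 84.3 Ω
Net reactance X = X_L − X_C = 83.1 Ω
Z = 139 + j83.1 Ω
|Z| = √(139² + 83.1²) = 162 Ω
I = V/|Z| = 30.1/162 = 186 mA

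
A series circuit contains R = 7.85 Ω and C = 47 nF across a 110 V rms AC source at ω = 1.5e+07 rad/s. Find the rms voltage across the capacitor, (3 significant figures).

19.6 V

X_C = 1/(ωC) = 1.42 Ω
Z = 7.85 − j1.42 Ω
|Z| = √(7.85² + 1.42²) = 7.98 Ω
I = V/|Z| = 13.8 A
V_C = I·|Z_C| = 13.8 × 1.42 = 19.6 V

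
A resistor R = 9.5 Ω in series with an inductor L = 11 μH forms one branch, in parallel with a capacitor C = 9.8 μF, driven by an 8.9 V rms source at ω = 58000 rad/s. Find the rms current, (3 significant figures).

X_L = ωL = 0.638 Ω
X_C = 1/(ωC) = 1.76 Ω
Branch 1 (R+jX_L): Z₁ = 9.50 + j0.638 Ω, |Z₁| = 9.52 Ω
Branch 2 (−jX_C): Z₂ = −j1.76 Ω
Parallel: Z = Z₁Z₂/(Z₁+Z₂), |Z| = 1.75 Ω, ∠Z = -79.4°
I = V/|Z| = 8.9/1.75 = 5.08 A

5.08 A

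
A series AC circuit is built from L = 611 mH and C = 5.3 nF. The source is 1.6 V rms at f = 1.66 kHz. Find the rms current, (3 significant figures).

137 μA

ω = 2πf = 10430 rad/s
X_L = ωL = 6370 Ω
X_C = 1/(ωC) = 18100 Ω
Net reactance X = X_L − X_C = -11700 Ω
Z = − j11700 Ω
|Z| = √(0² + 11700²) = 11700 Ω
I = V/|Z| = 1.6/11700 = 137 μA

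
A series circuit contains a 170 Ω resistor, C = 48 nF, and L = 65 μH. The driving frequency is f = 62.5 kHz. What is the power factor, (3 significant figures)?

0.987

ω = 2πf = 392700 rad/s
X_L = ωL = 25.5 Ω
X_C = 1/(ωC) = 53.1 Ω
Net reactance X = X_L − X_C = -27.5 Ω
Z = 170 − j27.5 Ω
|Z| = √(170² + 27.5²) = 172 Ω
∠Z = arctan(-27.5/170) = -9.20°
cos φ = cos(-9.20°) = 0.987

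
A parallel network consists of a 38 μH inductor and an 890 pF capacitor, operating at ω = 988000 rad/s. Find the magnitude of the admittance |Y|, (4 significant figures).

25.76 mS

X_L = ωL = 37.54 Ω
X_C = 1/(ωC) = 1137 Ω
Parallel: admittances add. Y = 1/(jωL) + jωC
Y = (0 − j0.02576) S
|Y| = 0.02576 S → |Z| = 1/|Y| = 38.83 Ω, ∠Z = −∠Y = 90.00°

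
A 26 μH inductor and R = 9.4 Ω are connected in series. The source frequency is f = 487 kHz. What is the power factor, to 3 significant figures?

0.117

ω = 2πf = 3.06e+06 rad/s
X_L = ωL = 79.6 Ω
Z = 9.40 + j79.6 Ω
|Z| = √(9.40² + 79.6²) = 80.1 Ω
∠Z = arctan(79.6/9.40) = 83.3°
cos φ = cos(83.3°) = 0.117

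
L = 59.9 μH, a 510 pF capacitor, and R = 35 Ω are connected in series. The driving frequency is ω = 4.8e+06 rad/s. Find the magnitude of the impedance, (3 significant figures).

126 Ω

X_L = ωL = 288 Ω
X_C = 1/(ωC) = 408 Ω
Net reactance X = X_L − X_C = -121 Ω
Z = 35.0 − j121 Ω
|Z| = √(35.0² + 121²) = 126 Ω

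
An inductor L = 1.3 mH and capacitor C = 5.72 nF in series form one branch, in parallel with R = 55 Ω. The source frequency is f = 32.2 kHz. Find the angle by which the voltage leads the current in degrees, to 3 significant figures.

-5.23°

ω = 2πf = 202300 rad/s
X_L = ωL = 263 Ω
X_C = 1/(ωC) = 864 Ω
Branch 1: Z₁ = R = 55.0 Ω
Branch 2 (series LC): Z₂ = j(X_L − X_C) = −j601 Ω
Parallel: Z = Z₁Z₂/(Z₁+Z₂), |Z| = 54.8 Ω, ∠Z = -5.23°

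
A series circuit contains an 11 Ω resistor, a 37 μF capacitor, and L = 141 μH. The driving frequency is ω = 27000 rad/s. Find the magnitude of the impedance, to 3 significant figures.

11.4 Ω

X_L = ωL = 3.81 Ω
X_C = 1/(ωC) = 1.00 Ω
Net reactance X = X_L − X_C = 2.81 Ω
Z = 11.0 + j2.81 Ω
|Z| = √(11.0² + 2.81²) = 11.4 Ω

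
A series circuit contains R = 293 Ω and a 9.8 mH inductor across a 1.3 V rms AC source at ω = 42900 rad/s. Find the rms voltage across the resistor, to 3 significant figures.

X_L = ωL = 420 Ω
Z = 293 + j420 Ω
|Z| = √(293² + 420²) = 512 Ω
I = V/|Z| = 2.54 mA
V_R = I·|Z_R| = 0.00254 × 293 = 0.743 V

0.743 V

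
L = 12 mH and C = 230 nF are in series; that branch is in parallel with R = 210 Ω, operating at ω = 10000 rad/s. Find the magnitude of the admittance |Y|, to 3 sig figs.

5.72 mS

X_L = ωL = 120 Ω
X_C = 1/(ωC) = 435 Ω
Branch 1: Z₁ = R = 210 Ω
Branch 2 (series LC): Z₂ = j(X_L − X_C) = −j315 Ω
Parallel: Z = Z₁Z₂/(Z₁+Z₂), |Z| = 175 Ω, ∠Z = -33.7°
|Y| = 1/|Z| = 5.72 mS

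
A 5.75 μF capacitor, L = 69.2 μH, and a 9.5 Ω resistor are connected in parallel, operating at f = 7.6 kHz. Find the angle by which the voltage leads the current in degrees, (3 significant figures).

14.9°

ω = 2πf = 47750 rad/s
X_L = ωL = 3.30 Ω
X_C = 1/(ωC) = 3.64 Ω
Parallel: admittances add. Y = 1/R + 1/(jωL) + jωC
Y = (0.105 − j0.0280) S
|Y| = 0.109 S → |Z| = 1/|Y| = 9.18 Ω, ∠Z = −∠Y = 14.9°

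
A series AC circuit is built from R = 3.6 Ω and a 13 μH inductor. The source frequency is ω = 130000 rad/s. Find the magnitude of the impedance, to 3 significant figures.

3.98 Ω

X_L = ωL = 1.69 Ω
Z = 3.60 + j1.69 Ω
|Z| = √(3.60² + 1.69²) = 3.98 Ω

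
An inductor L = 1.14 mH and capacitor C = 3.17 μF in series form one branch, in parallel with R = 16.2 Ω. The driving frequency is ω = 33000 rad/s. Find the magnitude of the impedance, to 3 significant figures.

14.0 Ω

X_L = ωL = 37.6 Ω
X_C = 1/(ωC) = 9.56 Ω
Branch 1: Z₁ = R = 16.2 Ω
Branch 2 (series LC): Z₂ = j(X_L − X_C) = j28.1 Ω
Parallel: Z = Z₁Z₂/(Z₁+Z₂), |Z| = 14.0 Ω, ∠Z = 30.0°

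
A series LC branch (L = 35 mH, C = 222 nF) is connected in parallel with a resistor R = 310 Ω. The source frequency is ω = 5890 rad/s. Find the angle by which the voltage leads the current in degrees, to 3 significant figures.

-29.0°

X_L = ωL = 206 Ω
X_C = 1/(ωC) = 765 Ω
Branch 1: Z₁ = R = 310 Ω
Branch 2 (series LC): Z₂ = j(X_L − X_C) = −j559 Ω
Parallel: Z = Z₁Z₂/(Z₁+Z₂), |Z| = 271 Ω, ∠Z = -29.0°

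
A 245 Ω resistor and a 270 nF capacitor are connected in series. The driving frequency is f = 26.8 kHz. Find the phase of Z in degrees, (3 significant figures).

-5.13°

ω = 2πf = 168400 rad/s
X_C = 1/(ωC) = 22.0 Ω
Z = 245 − j22.0 Ω
|Z| = √(245² + 22.0²) = 246 Ω
∠Z = arctan(-22.0/245) = -5.13°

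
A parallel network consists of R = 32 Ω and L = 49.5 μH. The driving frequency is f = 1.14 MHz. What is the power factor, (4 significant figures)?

0.9960

ω = 2πf = 7.163e+06 rad/s
X_L = ωL = 354.6 Ω
Parallel: admittances add. Y = 1/R + 1/(jωL)
Y = (0.03125 − j0.002820) S
|Y| = 0.03138 S → |Z| = 1/|Y| = 31.87 Ω, ∠Z = −∠Y = 5.157°
cos φ = cos(5.157°) = 0.9960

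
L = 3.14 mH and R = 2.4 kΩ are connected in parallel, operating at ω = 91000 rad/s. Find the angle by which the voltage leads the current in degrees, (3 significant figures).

X_L = ωL = 286 Ω
Parallel: admittances add. Y = 1/R + 1/(jωL)
Y = (0.000417 − j0.00350) S
|Y| = 0.00352 S → |Z| = 1/|Y| = 284 Ω, ∠Z = −∠Y = 83.2°

83.2°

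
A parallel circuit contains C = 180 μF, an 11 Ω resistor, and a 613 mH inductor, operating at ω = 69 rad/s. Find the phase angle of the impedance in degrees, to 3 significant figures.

X_L = ωL = 42.3 Ω
X_C = 1/(ωC) = 80.5 Ω
Parallel: admittances add. Y = 1/R + 1/(jωL) + jωC
Y = (0.0909 − j0.0112) S
|Y| = 0.0916 S → |Z| = 1/|Y| = 10.9 Ω, ∠Z = −∠Y = 7.04°

7.04°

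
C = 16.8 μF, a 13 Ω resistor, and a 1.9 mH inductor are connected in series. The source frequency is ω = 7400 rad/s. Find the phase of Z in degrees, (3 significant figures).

X_L = ωL = 14.1 Ω
X_C = 1/(ωC) = 8.04 Ω
Net reactance X = X_L − X_C = 6.02 Ω
Z = 13.0 + j6.02 Ω
|Z| = √(13.0² + 6.02²) = 14.3 Ω
∠Z = arctan(6.02/13.0) = 24.8°

24.8°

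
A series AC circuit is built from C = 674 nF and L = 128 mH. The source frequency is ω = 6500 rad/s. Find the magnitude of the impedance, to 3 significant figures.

X_L = ωL = 832 Ω
X_C = 1/(ωC) = 228 Ω
Net reactance X = X_L − X_C = 604 Ω
Z = j604 Ω
|Z| = √(0² + 604²) = 604 Ω

604 Ω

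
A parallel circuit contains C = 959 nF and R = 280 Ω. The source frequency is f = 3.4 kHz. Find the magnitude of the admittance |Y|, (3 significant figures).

20.8 mS

ω = 2πf = 21360 rad/s
X_C = 1/(ωC) = 48.8 Ω
Parallel: admittances add. Y = 1/R + jωC
Y = (0.00357 + j0.0205) S
|Y| = 0.0208 S → |Z| = 1/|Y| = 48.1 Ω, ∠Z = −∠Y = -80.1°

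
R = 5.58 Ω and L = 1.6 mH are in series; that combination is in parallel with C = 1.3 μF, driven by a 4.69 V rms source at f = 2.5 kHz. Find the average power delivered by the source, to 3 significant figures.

ω = 2πf = 15710 rad/s
X_L = ωL = 25.1 Ω
X_C = 1/(ωC) = 49.0 Ω
Branch 1 (R+jX_L): Z₁ = 5.58 + j25.1 Ω, |Z₁| = 25.7 Ω
Branch 2 (−jX_C): Z₂ = −j49.0 Ω
Parallel: Z = Z₁Z₂/(Z₁+Z₂), |Z| = 51.5 Ω, ∠Z = 64.3°
I = V/|Z| = 91.1 mA
P = VI cos φ = 4.69 × 0.0911 × cos(64.3°) = 185 mW

185 mW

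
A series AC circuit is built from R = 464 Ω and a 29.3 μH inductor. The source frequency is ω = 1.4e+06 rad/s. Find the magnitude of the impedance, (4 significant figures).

465.8 Ω

X_L = ωL = 41.02 Ω
Z = 464.0 + j41.02 Ω
|Z| = √(464.0² + 41.02²) = 465.8 Ω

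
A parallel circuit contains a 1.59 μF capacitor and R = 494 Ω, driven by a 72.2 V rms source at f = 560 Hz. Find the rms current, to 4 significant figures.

429.6 mA

ω = 2πf = 3519 rad/s
X_C = 1/(ωC) = 178.7 Ω
Parallel: admittances add. Y = 1/R + jωC
Y = (0.002024 + j0.005595) S
|Y| = 0.005950 S → |Z| = 1/|Y| = 168.1 Ω, ∠Z = −∠Y = -70.11°
I = V/|Z| = 72.2/168.1 = 429.6 mA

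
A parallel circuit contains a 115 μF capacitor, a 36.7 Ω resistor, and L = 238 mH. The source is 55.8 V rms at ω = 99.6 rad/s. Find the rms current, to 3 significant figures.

X_L = ωL = 23.7 Ω
X_C = 1/(ωC) = 87.3 Ω
Parallel: admittances add. Y = 1/R + 1/(jωL) + jωC
Y = (0.0272 − j0.0307) S
|Y| = 0.0411 S → |Z| = 1/|Y| = 24.3 Ω, ∠Z = −∠Y = 48.4°
I = V/|Z| = 55.8/24.3 = 2.29 A

2.29 A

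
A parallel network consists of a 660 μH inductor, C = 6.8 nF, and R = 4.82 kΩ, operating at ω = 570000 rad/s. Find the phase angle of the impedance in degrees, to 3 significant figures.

-80.3°

X_L = ωL = 376 Ω
X_C = 1/(ωC) = 258 Ω
Parallel: admittances add. Y = 1/R + 1/(jωL) + jωC
Y = (0.000207 + j0.00122) S
|Y| = 0.00124 S → |Z| = 1/|Y| = 809 Ω, ∠Z = −∠Y = -80.3°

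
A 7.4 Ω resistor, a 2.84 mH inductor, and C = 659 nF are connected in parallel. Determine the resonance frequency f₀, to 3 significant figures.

3.68 kHz

ω₀ = 1/√(LC) = 1/√(0.00284 × 6.59e-07) = 23120 rad/s
f₀ = ω₀/(2π) = 3.68 kHz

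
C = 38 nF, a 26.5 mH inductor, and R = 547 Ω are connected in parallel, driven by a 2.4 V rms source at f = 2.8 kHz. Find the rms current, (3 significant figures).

5.64 mA

ω = 2πf = 17590 rad/s
X_L = ωL = 466 Ω
X_C = 1/(ωC) = 1500 Ω
Parallel: admittances add. Y = 1/R + 1/(jωL) + jωC
Y = (0.00183 − j0.00148) S
|Y| = 0.00235 S → |Z| = 1/|Y| = 426 Ω, ∠Z = −∠Y = 38.9°
I = V/|Z| = 2.4/426 = 5.64 mA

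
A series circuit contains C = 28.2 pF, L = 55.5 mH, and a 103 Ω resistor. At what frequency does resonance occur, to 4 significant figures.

127.2 kHz

ω₀ = 1/√(LC) = 1/√(0.0555 × 2.82e-11) = 799300 rad/s
f₀ = ω₀/(2π) = 127.2 kHz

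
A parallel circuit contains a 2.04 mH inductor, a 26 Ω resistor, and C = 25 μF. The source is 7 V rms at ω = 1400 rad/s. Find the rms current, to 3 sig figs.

2.22 A

X_L = ωL = 2.86 Ω
X_C = 1/(ωC) = 28.6 Ω
Parallel: admittances add. Y = 1/R + 1/(jωL) + jωC
Y = (0.0385 − j0.315) S
|Y| = 0.317 S → |Z| = 1/|Y| = 3.15 Ω, ∠Z = −∠Y = 83.0°
I = V/|Z| = 7/3.15 = 2.22 A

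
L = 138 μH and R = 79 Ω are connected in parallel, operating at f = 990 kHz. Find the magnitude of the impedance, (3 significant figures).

78.7 Ω

ω = 2πf = 6.22e+06 rad/s
X_L = ωL = 858 Ω
Parallel: admittances add. Y = 1/R + 1/(jωL)
Y = (0.0127 − j0.00116) S
|Y| = 0.0127 S → |Z| = 1/|Y| = 78.7 Ω, ∠Z = −∠Y = 5.26°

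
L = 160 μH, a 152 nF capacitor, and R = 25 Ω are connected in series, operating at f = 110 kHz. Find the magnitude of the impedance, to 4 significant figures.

ω = 2πf = 691200 rad/s
X_L = ωL = 110.6 Ω
X_C = 1/(ωC) = 9.519 Ω
Net reactance X = X_L − X_C = 101.1 Ω
Z = 25.00 + j101.1 Ω
|Z| = √(25.00² + 101.1²) = 104.1 Ω

104.1 Ω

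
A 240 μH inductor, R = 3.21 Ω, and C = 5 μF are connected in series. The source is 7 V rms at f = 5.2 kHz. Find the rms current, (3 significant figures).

1.92 A

ω = 2πf = 32670 rad/s
X_L = ωL = 7.84 Ω
X_C = 1/(ωC) = 6.12 Ω
Net reactance X = X_L − X_C = 1.72 Ω
Z = 3.21 + j1.72 Ω
|Z| = √(3.21² + 1.72²) = 3.64 Ω
I = V/|Z| = 7/3.64 = 1.92 A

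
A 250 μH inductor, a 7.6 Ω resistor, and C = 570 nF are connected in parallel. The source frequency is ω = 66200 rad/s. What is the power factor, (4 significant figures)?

0.9855

X_L = ωL = 16.55 Ω
X_C = 1/(ωC) = 26.50 Ω
Parallel: admittances add. Y = 1/R + 1/(jωL) + jωC
Y = (0.1316 − j0.02269) S
|Y| = 0.1335 S → |Z| = 1/|Y| = 7.489 Ω, ∠Z = −∠Y = 9.784°
cos φ = cos(9.784°) = 0.9855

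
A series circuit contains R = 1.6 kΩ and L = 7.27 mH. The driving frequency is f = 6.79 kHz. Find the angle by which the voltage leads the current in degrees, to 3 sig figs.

11.0°

ω = 2πf = 42660 rad/s
X_L = ωL = 310 Ω
Z = 1600 + j310 Ω
|Z| = √(1600² + 310²) = 1630 Ω
∠Z = arctan(310/1600) = 11.0°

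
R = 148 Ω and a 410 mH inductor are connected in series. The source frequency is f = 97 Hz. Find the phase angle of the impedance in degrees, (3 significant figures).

59.4°

ω = 2πf = 609.5 rad/s
X_L = ωL = 250 Ω
Z = 148 + j250 Ω
|Z| = √(148² + 250²) = 290 Ω
∠Z = arctan(250/148) = 59.4°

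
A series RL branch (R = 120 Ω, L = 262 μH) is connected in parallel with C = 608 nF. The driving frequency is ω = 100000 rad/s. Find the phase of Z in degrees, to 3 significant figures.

-82.3°

X_L = ωL = 26.2 Ω
X_C = 1/(ωC) = 16.4 Ω
Branch 1 (R+jX_L): Z₁ = 120 + j26.2 Ω, |Z₁| = 123 Ω
Branch 2 (−jX_C): Z₂ = −j16.4 Ω
Parallel: Z = Z₁Z₂/(Z₁+Z₂), |Z| = 16.8 Ω, ∠Z = -82.3°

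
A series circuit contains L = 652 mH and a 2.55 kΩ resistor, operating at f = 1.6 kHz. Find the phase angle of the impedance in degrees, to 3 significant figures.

ω = 2πf = 10050 rad/s
X_L = ωL = 6550 Ω
Z = 2550 + j6550 Ω
|Z| = √(2550² + 6550²) = 7030 Ω
∠Z = arctan(6550/2550) = 68.7°

68.7°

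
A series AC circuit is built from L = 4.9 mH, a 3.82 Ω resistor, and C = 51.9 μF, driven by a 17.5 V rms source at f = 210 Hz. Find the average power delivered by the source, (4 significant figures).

14.48 W

ω = 2πf = 1319 rad/s
X_L = ωL = 6.465 Ω
X_C = 1/(ωC) = 14.60 Ω
Net reactance X = X_L − X_C = -8.137 Ω
Z = 3.820 − j8.137 Ω
|Z| = √(3.820² + 8.137²) = 8.989 Ω
∠Z = arctan(-8.137/3.820) = -64.85°
I = V/|Z| = 1.947 A
P = VI cos φ = 17.5 × 1.947 × cos(-64.85°) = 14.48 W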